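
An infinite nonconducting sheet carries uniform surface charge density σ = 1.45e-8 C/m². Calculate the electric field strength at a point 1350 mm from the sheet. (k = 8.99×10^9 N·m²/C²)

The symmetry is planar: E is normal to the sheet and the same magnitude on both sides. Take a pillbox straddling the sheet with end-cap area A.
Flux Φ = 2EA and Q_enc = σA, so 2EA = σA/ε₀ ⇒ E = |σ|/(2ε₀), independent of distance.
E = 2πk|σ| = 2π(8.99×10^9)(1.45e-8) = 819 N/C.

819 N/C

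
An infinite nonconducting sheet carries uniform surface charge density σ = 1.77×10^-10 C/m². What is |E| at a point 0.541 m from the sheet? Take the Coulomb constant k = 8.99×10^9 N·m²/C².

E = 10 N/C

The symmetry is planar: E is normal to the sheet and the same magnitude on both sides. Take a pillbox straddling the sheet with end-cap area A.
Flux Φ = 2EA and Q_enc = σA, so 2EA = σA/ε₀ ⇒ E = |σ|/(2ε₀), independent of distance.
E = 2πk|σ| = 2π(8.99×10^9)(1.77×10^-10) = 10 N/C.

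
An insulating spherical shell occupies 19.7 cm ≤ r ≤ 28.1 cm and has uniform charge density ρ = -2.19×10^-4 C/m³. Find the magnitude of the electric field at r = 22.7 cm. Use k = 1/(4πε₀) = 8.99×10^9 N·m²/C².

E = 6.48×10^5 N/C

By spherical symmetry E is radial; choose a Gaussian sphere of radius r = 22.7 cm (within the shell material, 19.7 cm < r < 28.1 cm).
Enclosed charge is the volume from a to r: Q_enc = (4π/3)ρ(r³ − a³) = -3.717e-6 C.
By Gauss's law, ∮E·dA = E·4πr² = Q_enc/ε₀.
E = k|Q_enc|/r² = (8.99×10^9)(3.717e-6)/(0.227)² = 6.48×10^5 N/C.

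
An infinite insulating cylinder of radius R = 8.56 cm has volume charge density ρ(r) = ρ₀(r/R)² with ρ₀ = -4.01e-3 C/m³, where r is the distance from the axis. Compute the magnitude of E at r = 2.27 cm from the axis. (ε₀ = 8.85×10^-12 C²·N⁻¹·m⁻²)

E = 1.81×10^5 N/C

Coaxial Gaussian cylinder, radius r = 2.27 cm, length L (r < R).
Integrating ρ over the cross-section to radius r: λ_enc = (2πρ₀/R²) ∫₀^r r'^3 dr' = 2πρ₀ r^4/(4·R²) = -2.283×10^-7 C/m.
Gauss's law: E·2πrL = λ_enc L/ε₀.
E = |λ_enc|/(2πε₀r) = (2.283×10^-7)/(2π·8.85×10^-12·0.0227) = 1.81×10^5 N/C.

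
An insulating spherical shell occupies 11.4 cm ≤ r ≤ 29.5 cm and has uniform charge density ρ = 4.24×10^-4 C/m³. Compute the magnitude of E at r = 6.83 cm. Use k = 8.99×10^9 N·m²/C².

Take a concentric spherical Gaussian surface of radius r = 6.83 cm (r < 11.4 cm, inside the empty cavity).
No charge is enclosed, so by Gauss's law E·4πr² = 0 ⇒ E = 0.

E = 0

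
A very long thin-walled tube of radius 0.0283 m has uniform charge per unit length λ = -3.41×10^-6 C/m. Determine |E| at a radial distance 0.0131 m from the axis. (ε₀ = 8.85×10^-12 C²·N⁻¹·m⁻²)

Choose a coaxial cylinder of radius r = 0.0131 m (arbitrary length L) as the Gaussian surface (r < 0.0283 m, inside the shell).
All the surface charge lies outside this cylinder: Q_enc = 0, hence E = 0.

|E| = 0 V/m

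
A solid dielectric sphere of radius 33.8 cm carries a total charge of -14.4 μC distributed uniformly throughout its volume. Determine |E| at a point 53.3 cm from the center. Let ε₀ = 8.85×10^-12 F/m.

By spherical symmetry E is radial; choose a Gaussian sphere of radius r = 53.3 cm (r > R, so the entire charge is enclosed).
Q_enc = -14.4 μC = -1.44e-5 C.
Since E is radial and uniform over the Gaussian sphere, Φ = E·4πr² = Q_enc/ε₀.
E = |Q_enc|/(4πε₀r²) = (1.44×10^-5)/(4π·8.85×10^-12·(0.533)²) = 4.56×10^5 N/C.

E = 4.56e5 V/m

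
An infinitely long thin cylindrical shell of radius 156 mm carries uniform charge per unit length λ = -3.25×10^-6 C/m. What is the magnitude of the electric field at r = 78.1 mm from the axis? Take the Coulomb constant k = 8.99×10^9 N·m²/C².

Coaxial Gaussian cylinder, radius r = 78.1 mm, length L (r < 156 mm, inside the shell).
No charge is enclosed, so Gauss's law gives E·2πrL = 0 ⇒ E = 0.

E = 0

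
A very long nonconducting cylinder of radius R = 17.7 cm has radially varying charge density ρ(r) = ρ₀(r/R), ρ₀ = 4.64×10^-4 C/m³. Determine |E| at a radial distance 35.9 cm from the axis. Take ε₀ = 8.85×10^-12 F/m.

Choose a coaxial cylinder of radius r = 35.9 cm (arbitrary length L) as the Gaussian surface (r > R, full charge per length enclosed).
λ_enc = 2π ∫₀^R ρ₀(r'/R)^1 r' dr' = 2πρ₀R²/3 = 3.045e-5 C/m.
By Gauss's law (flux through the curved wall only), E·2πrL = λ_enc L/ε₀.
E = |λ_enc|/(2πε₀r) = (3.045e-5)/(2π·8.85×10^-12·0.359) = 1.53e6 N/C.

1.53e6 N/C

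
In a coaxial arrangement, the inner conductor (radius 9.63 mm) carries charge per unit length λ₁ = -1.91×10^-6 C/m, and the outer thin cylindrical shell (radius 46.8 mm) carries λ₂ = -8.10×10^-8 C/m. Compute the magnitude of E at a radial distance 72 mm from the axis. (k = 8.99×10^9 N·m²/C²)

E = 4.97e5 N/C

Take a coaxial cylindrical Gaussian surface of radius r = 72 mm and length L (r > 46.8 mm, enclosing both).
λ_enc = λ₁ + λ₂ = (-1.91×10^-6) + (-8.10×10^-8) = -1.991×10^-6 C/m.
Since E is radial and uniform over the curved surface, Φ = E·2πrL = Q_enc/ε₀ = λ_enc L/ε₀.
E = 2k|λ_enc|/r = 2(8.99×10^9)(1.991e-6)/(0.072) = 4.97×10^5 N/C.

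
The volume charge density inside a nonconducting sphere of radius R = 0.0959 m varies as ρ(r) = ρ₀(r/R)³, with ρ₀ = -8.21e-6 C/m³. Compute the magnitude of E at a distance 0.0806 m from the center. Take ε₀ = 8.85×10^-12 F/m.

7.40e3 N/C

Use a concentric Gaussian sphere at r = 0.0806 m (r < R).
Q_enc = ∫₀^r ρ(r')·4πr'² dr' = (4πρ₀/R³) ∫₀^r r'^5 dr' = 4πρ₀ r^6/(6·R³) = -5.345×10^-9 C.
Applying ∮E·dA = Q_enc/ε₀ with Φ = E(4πr²):
E = |Q_enc|/(4πε₀r²) = (5.345×10^-9)/(4π·8.85×10^-12·(0.0806)²) = 7.40×10^3 N/C.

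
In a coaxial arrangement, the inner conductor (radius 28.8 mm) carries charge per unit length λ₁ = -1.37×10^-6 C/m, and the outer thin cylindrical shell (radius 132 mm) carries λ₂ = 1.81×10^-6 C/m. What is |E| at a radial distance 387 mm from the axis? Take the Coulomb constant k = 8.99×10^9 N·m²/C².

|E| ≈ 2.04×10^4 V/m

Take a coaxial cylindrical Gaussian surface of radius r = 387 mm and length L (r > 132 mm, enclosing both).
λ_enc = λ₁ + λ₂ = (-1.37×10^-6) + (1.81e-6) = 4.40×10^-7 C/m.
Gauss's law: E·2πrL = λ_enc L/ε₀.
E = 2k|λ_enc|/r = 2(8.99×10^9)(4.40×10^-7)/(0.387) = 2.04×10^4 N/C.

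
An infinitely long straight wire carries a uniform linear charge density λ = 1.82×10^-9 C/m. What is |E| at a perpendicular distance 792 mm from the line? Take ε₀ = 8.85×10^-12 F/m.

By cylindrical symmetry E is radial; use a coaxial Gaussian cylinder of radius 792 mm and length L.
Q_enc = λL, so λ_enc = 1.82×10^-9 C/m.
Since E is radial and uniform over the curved surface, Φ = E·2πrL = Q_enc/ε₀ = λ_enc L/ε₀.
E = |λ_enc|/(2πε₀r) = (1.82e-9)/(2π·8.85×10^-12·0.792) = 41.3 N/C.

E = 41.3 N/C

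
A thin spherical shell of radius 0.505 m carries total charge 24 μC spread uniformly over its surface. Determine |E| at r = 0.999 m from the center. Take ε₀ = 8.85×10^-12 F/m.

E ≈ 2.16×10^5 N/C

Symmetry ⇒ E = E(r) r̂. Gaussian sphere of radius r = 0.999 m (r > 0.505 m).
The entire shell is enclosed: Q_enc = 2.40×10^-5 C.
Gauss's law: E·4πr² = Q_enc/ε₀.
E = |Q_enc|/(4πε₀r²) = (2.40e-5)/(4π·8.85×10^-12·(0.999)²) = 2.16e5 N/C.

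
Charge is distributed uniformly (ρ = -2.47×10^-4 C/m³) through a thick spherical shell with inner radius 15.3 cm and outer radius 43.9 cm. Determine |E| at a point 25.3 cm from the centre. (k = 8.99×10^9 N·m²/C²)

Take a concentric spherical Gaussian surface of radius r = 25.3 cm (within the shell material, 15.3 cm < r < 43.9 cm).
Enclosed charge is the volume from a to r: Q_enc = (4π/3)ρ(r³ − a³) = -1.305×10^-5 C.
Applying ∮E·dA = Q_enc/ε₀ with Φ = E(4πr²):
E = k|Q_enc|/r² = (8.99×10^9)(1.305×10^-5)/(0.253)² = 1.83e6 N/C.

|E| ≈ 1.83×10^6 N/C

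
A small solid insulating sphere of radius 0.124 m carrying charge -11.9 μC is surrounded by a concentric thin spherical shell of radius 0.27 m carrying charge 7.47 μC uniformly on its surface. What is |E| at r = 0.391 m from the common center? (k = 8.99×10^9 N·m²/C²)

E = 2.61e5 N/C

Take a concentric spherical Gaussian surface of radius r = 0.391 m (r > 0.27 m, enclosing both).
Q_enc = (-11.9 μC) + (7.47 μC) = -4.43×10^-6 C.
Applying ∮E·dA = Q_enc/ε₀ with Φ = E(4πr²):
E = k|Q_enc|/r² = (8.99×10^9)(4.43×10^-6)/(0.391)² = 2.61e5 N/C.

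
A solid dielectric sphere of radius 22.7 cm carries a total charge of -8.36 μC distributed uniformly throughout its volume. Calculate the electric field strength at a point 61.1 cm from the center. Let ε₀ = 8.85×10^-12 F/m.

2.01e5 N/C

Symmetry ⇒ E = E(r) r̂. Gaussian sphere of radius r = 61.1 cm (r > R, so the entire charge is enclosed).
Q_enc = -8.36 μC = -8.36e-6 C.
Applying ∮E·dA = Q_enc/ε₀ with Φ = E(4πr²):
E = |Q_enc|/(4πε₀r²) = (8.36×10^-6)/(4π·8.85×10^-12·(0.611)²) = 2.01e5 N/C.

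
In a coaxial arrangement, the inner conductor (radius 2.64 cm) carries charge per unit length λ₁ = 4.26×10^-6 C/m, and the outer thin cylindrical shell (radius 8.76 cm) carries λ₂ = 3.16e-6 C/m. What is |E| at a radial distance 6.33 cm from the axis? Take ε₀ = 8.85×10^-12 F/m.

Take a coaxial cylindrical Gaussian surface of radius r = 6.33 cm and length L (between the conductors, 2.64 cm < r < 8.76 cm).
The shell at 8.76 cm lies outside the Gaussian surface, so λ_enc = λ₁ = 4.26e-6 C/m.
Applying ∮E·dA = Q_enc/ε₀ with the end caps contributing no flux:
E = |λ_enc|/(2πε₀r) = (4.26×10^-6)/(2π·8.85×10^-12·0.0633) = 1.21×10^6 N/C.

|E| ≈ 1.21×10^6 N/C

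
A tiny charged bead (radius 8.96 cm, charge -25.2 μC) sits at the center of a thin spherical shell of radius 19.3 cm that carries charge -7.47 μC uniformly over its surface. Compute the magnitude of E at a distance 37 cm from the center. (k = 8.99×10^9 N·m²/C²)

By spherical symmetry E is radial; choose a Gaussian sphere of radius r = 37 cm (r > 19.3 cm, enclosing both).
Q_enc = (-25.2 μC) + (-7.47 μC) = -3.267×10^-5 C.
By Gauss's law, ∮E·dA = E·4πr² = Q_enc/ε₀.
E = k|Q_enc|/r² = (8.99×10^9)(3.267×10^-5)/(0.37)² = 2.15×10^6 N/C.

E ≈ 2.15e6 N/C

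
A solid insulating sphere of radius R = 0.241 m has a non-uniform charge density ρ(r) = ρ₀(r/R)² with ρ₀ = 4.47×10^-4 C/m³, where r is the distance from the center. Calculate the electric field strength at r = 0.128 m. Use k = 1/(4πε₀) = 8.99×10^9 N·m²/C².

3.65e5 N/C

Use a concentric Gaussian sphere at r = 0.128 m (r < R).
Integrate the density: Q_enc = 4π ∫₀^r ρ₀(r'/R)^2 r'² dr' = 4πρ₀ r^5/(5·R²) = 6.646e-7 C.
Since E is radial and uniform over the Gaussian sphere, Φ = E·4πr² = Q_enc/ε₀.
E = k|Q_enc|/r² = (8.99×10^9)(6.646×10^-7)/(0.128)² = 3.65e5 N/C.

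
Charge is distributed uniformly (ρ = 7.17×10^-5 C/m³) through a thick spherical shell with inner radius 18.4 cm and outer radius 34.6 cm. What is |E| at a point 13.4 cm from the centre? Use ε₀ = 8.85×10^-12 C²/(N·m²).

|E| = 0 V/m

Use a concentric Gaussian sphere at r = 13.4 cm (r < 18.4 cm, inside the empty cavity).
Q_enc = 0 (all charge lies at larger r); Gauss's law gives E = 0.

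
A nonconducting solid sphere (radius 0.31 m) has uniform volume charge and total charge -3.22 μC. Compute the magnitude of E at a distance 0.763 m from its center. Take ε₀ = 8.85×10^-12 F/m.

|E| ≈ 4.97e4 V/m

By spherical symmetry E is radial; choose a Gaussian sphere of radius r = 0.763 m (r > R, so the entire charge is enclosed).
Q_enc = -3.22 μC = -3.22×10^-6 C.
By Gauss's law, ∮E·dA = E·4πr² = Q_enc/ε₀.
E = |Q_enc|/(4πε₀r²) = (3.22e-6)/(4π·8.85×10^-12·(0.763)²) = 4.97×10^4 N/C.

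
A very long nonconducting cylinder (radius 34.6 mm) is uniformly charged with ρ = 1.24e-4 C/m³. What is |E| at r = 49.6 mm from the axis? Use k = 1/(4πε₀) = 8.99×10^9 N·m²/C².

By cylindrical symmetry E is radial; use a coaxial Gaussian cylinder of radius 49.6 mm and length L (r > 34.6 mm, full cross-section enclosed).
λ_enc = ρ·πR² = (1.24×10^-4)π(0.0346)² = 4.664×10^-7 C/m.
By Gauss's law (flux through the curved wall only), E·2πrL = λ_enc L/ε₀.
E = 2k|λ_enc|/r = 2(8.99×10^9)(4.664×10^-7)/(0.0496) = 1.69×10^5 N/C.

|E| ≈ 1.69×10^5 N/C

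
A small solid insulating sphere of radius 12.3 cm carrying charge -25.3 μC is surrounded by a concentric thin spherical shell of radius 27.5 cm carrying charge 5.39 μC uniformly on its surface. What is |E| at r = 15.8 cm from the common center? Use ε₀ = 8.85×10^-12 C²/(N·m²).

|E| ≈ 9.11e6 N/C

Use a concentric Gaussian sphere at r = 15.8 cm (between the bodies, 12.3 cm < r < 27.5 cm).
Only the inner charge is enclosed; the outer shell contributes nothing inside itself. Q_enc = -25.3 μC = -2.53e-5 C.
Gauss's law: E·4πr² = Q_enc/ε₀.
E = |Q_enc|/(4πε₀r²) = (2.53×10^-5)/(4π·8.85×10^-12·(0.158)²) = 9.11×10^6 N/C.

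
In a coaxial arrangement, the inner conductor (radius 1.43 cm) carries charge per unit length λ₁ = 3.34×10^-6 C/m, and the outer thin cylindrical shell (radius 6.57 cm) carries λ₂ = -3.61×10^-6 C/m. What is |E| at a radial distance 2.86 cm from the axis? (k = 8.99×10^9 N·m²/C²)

|E| ≈ 2.10e6 N/C

Coaxial Gaussian cylinder, radius r = 2.86 cm, length L (between the conductors, 1.43 cm < r < 6.57 cm).
Only the inner wire is enclosed; the outer shell contributes nothing inside itself. λ_enc = λ₁ = 3.34×10^-6 C/m.
By Gauss's law (flux through the curved wall only), E·2πrL = λ_enc L/ε₀.
E = 2k|λ_enc|/r = 2(8.99×10^9)(3.34e-6)/(0.0286) = 2.10×10^6 N/C.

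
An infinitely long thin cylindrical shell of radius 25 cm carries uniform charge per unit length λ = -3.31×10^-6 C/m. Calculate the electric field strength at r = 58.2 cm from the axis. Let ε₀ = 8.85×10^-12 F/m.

Choose a coaxial cylinder of radius r = 58.2 cm (arbitrary length L) as the Gaussian surface (r > 25 cm).
The full line charge is enclosed: λ_enc = -3.31×10^-6 C/m.
Applying ∮E·dA = Q_enc/ε₀ with the end caps contributing no flux:
E = |λ_enc|/(2πε₀r) = (3.31×10^-6)/(2π·8.85×10^-12·0.582) = 1.02×10^5 N/C.

E ≈ 1.02e5 V/m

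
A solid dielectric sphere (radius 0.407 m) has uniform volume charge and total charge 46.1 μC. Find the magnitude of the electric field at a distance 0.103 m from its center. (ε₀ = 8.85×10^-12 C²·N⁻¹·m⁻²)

|E| ≈ 6.33×10^5 V/m

By spherical symmetry E is radial; choose a Gaussian sphere of radius r = 0.103 m (r < R).
Only the charge within r is enclosed: Q_enc = Q·(r/R)³ = (46.1 μC)·(0.103 m/0.407 m)³ = 7.472×10^-7 C.
Gauss's law: E·4πr² = Q_enc/ε₀.
E = |Q_enc|/(4πε₀r²) = (7.472×10^-7)/(4π·8.85×10^-12·(0.103)²) = 6.33×10^5 N/C.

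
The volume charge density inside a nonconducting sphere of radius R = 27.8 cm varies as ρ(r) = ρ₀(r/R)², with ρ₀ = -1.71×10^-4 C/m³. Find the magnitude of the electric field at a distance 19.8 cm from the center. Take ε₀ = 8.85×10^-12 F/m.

Take a concentric spherical Gaussian surface of radius r = 19.8 cm (r < R).
Integrate the density: Q_enc = 4π ∫₀^r ρ₀(r'/R)^2 r'² dr' = 4πρ₀ r^5/(5·R²) = -1.692×10^-6 C.
Gauss's law: E·4πr² = Q_enc/ε₀.
E = |Q_enc|/(4πε₀r²) = (1.692e-6)/(4π·8.85×10^-12·(0.198)²) = 3.88e5 N/C.

E ≈ 3.88e5 V/m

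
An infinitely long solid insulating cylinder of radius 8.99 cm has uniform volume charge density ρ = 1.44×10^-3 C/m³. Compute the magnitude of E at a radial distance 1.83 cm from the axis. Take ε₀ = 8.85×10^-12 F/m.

E ≈ 1.49×10^6 V/m

Take a coaxial cylindrical Gaussian surface of radius r = 1.83 cm and length L (r < R).
Enclosed charge per unit length: λ_enc = ρ·πr² = (1.44×10^-3)π(0.0183)² = 1.515×10^-6 C/m.
By Gauss's law (flux through the curved wall only), E·2πrL = λ_enc L/ε₀.
E = |λ_enc|/(2πε₀r) = (1.515×10^-6)/(2π·8.85×10^-12·0.0183) = 1.49e6 N/C.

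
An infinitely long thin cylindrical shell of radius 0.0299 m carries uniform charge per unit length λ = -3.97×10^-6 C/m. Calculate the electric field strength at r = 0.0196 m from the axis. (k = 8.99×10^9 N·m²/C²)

By cylindrical symmetry E is radial; use a coaxial Gaussian cylinder of radius 0.0196 m and length L (r < 0.0299 m, inside the shell).
All the surface charge lies outside this cylinder: Q_enc = 0, hence E = 0.

E = 0 (no enclosed charge)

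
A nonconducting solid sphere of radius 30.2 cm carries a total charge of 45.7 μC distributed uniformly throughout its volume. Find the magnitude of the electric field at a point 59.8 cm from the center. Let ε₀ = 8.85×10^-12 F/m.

Use a concentric Gaussian sphere at r = 59.8 cm (r > R, so the entire charge is enclosed).
Q_enc = 45.7 μC = 4.57e-5 C.
By Gauss's law, ∮E·dA = E·4πr² = Q_enc/ε₀.
E = |Q_enc|/(4πε₀r²) = (4.57×10^-5)/(4π·8.85×10^-12·(0.598)²) = 1.15e6 N/C.

1.15×10^6 N/C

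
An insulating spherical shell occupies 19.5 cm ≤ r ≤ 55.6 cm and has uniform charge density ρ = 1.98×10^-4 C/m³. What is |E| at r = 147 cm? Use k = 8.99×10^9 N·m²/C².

5.67e5 V/m

Symmetry ⇒ E = E(r) r̂. Gaussian sphere of radius r = 147 cm (r > 55.6 cm, enclosing the whole shell).
Q_enc = ρ·(4π/3)(b³ − a³) = (1.98e-4)·(4π/3)·((0.556)³ − (0.195)³) = 1.364×10^-4 C.
Applying ∮E·dA = Q_enc/ε₀ with Φ = E(4πr²):
E = k|Q_enc|/r² = (8.99×10^9)(1.364×10^-4)/(1.47)² = 5.67×10^5 N/C.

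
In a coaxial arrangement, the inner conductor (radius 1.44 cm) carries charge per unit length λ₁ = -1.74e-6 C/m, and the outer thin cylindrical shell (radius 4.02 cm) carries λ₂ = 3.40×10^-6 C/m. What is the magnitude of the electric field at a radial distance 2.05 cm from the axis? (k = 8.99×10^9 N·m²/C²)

E ≈ 1.53×10^6 V/m

Choose a coaxial cylinder of radius r = 2.05 cm (arbitrary length L) as the Gaussian surface (between the conductors, 1.44 cm < r < 4.02 cm).
Only the inner wire is enclosed; the outer shell contributes nothing inside itself. λ_enc = λ₁ = -1.74e-6 C/m.
By Gauss's law (flux through the curved wall only), E·2πrL = λ_enc L/ε₀.
E = 2k|λ_enc|/r = 2(8.99×10^9)(1.74×10^-6)/(0.0205) = 1.53×10^6 N/C.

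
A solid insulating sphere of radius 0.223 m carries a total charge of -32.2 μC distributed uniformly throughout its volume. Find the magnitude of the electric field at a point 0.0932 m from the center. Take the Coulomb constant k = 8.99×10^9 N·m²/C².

Take a concentric spherical Gaussian surface of radius r = 0.0932 m (r < R).
Only the charge within r is enclosed: Q_enc = Q·(r/R)³ = (-32.2 μC)·(0.0932 m/0.223 m)³ = -2.351e-6 C.
Since E is radial and uniform over the Gaussian sphere, Φ = E·4πr² = Q_enc/ε₀.
E = k|Q_enc|/r² = (8.99×10^9)(2.351e-6)/(0.0932)² = 2.43×10^6 N/C.

|E| ≈ 2.43×10^6 V/m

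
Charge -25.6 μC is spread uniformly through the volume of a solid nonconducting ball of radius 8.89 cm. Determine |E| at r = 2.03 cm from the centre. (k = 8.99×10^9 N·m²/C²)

Take a concentric spherical Gaussian surface of radius r = 2.03 cm (r < R).
Only the charge within r is enclosed: Q_enc = Q·(r/R)³ = (-25.6 μC)·(2.03 cm/8.89 cm)³ = -3.048×10^-7 C.
Since E is radial and uniform over the Gaussian sphere, Φ = E·4πr² = Q_enc/ε₀.
E = k|Q_enc|/r² = (8.99×10^9)(3.048e-7)/(0.0203)² = 6.65×10^6 N/C.

6.65×10^6 V/m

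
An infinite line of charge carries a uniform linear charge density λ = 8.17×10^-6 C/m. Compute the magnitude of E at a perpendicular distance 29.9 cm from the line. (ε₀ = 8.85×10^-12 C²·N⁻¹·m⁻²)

Coaxial Gaussian cylinder, radius r = 29.9 cm, length L.
Q_enc = λL, so λ_enc = 8.17×10^-6 C/m.
Gauss's law: E·2πrL = λ_enc L/ε₀.
E = |λ_enc|/(2πε₀r) = (8.17×10^-6)/(2π·8.85×10^-12·0.299) = 4.91×10^5 N/C.

E = 4.91×10^5 N/C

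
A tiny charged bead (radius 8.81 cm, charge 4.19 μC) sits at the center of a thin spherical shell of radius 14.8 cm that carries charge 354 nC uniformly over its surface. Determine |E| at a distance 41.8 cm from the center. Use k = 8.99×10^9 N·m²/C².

Symmetry ⇒ E = E(r) r̂. Gaussian sphere of radius r = 41.8 cm (r > 14.8 cm, enclosing both).
Q_enc = (4.19 μC) + (354 nC) = 4.544×10^-6 C.
By Gauss's law, ∮E·dA = E·4πr² = Q_enc/ε₀.
E = k|Q_enc|/r² = (8.99×10^9)(4.544×10^-6)/(0.418)² = 2.34×10^5 N/C.

|E| = 2.34×10^5 V/m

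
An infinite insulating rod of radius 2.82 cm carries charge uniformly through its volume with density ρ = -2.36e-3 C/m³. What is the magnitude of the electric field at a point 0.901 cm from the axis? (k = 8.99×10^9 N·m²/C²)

Coaxial Gaussian cylinder, radius r = 0.901 cm, length L (r < R).
Charge inside radius r per length L is ρ·πr²·L, so λ_enc = ρπr² = -6.019×10^-7 C/m.
Applying ∮E·dA = Q_enc/ε₀ with the end caps contributing no flux:
E = 2k|λ_enc|/r = 2(8.99×10^9)(6.019e-7)/(0.00901) = 1.20×10^6 N/C.

1.20×10^6 V/m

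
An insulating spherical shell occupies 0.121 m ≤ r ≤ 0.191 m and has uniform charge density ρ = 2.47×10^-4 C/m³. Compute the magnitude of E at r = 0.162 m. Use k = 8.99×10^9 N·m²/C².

|E| ≈ 8.79×10^5 N/C

By spherical symmetry E is radial; choose a Gaussian sphere of radius r = 0.162 m (within the shell material, 0.121 m < r < 0.191 m).
Only the shell between 0.121 m and r is enclosed: Q_enc = ρ·(4π/3)(r³ − a³) = (2.47e-4)·(4π/3)·((0.162)³ − (0.121)³) = 2.566×10^-6 C.
Gauss's law: E·4πr² = Q_enc/ε₀.
E = k|Q_enc|/r² = (8.99×10^9)(2.566×10^-6)/(0.162)² = 8.79×10^5 N/C.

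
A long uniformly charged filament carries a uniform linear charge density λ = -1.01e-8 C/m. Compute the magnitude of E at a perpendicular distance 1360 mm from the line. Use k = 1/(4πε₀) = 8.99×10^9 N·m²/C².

134 N/C

Take a coaxial cylindrical Gaussian surface of radius r = 1360 mm and length L.
Q_enc = λL, so λ_enc = -1.01e-8 C/m.
By Gauss's law (flux through the curved wall only), E·2πrL = λ_enc L/ε₀.
E = 2k|λ_enc|/r = 2(8.99×10^9)(1.01×10^-8)/(1.36) = 134 N/C.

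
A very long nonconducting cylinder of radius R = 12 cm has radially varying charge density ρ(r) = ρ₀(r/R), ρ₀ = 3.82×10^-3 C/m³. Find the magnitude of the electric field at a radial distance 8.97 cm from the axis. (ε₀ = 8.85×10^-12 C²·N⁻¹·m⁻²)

By cylindrical symmetry E is radial; use a coaxial Gaussian cylinder of radius 8.97 cm and length L (r < R).
λ_enc = ∫₀^r ρ(r')·2πr' dr' = (2πρ₀/R)·r^3/3 = 4.812×10^-5 C/m.
Since E is radial and uniform over the curved surface, Φ = E·2πrL = Q_enc/ε₀ = λ_enc L/ε₀.
E = |λ_enc|/(2πε₀r) = (4.812×10^-5)/(2π·8.85×10^-12·0.0897) = 9.65×10^6 N/C.

|E| ≈ 9.65×10^6 N/C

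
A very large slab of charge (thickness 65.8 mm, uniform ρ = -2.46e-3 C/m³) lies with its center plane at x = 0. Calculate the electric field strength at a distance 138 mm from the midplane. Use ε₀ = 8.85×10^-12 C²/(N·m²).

E ≈ 9.15×10^6 N/C

The point |x| = 138 mm lies outside the slab (half-thickness 0.0329 m). A symmetric pillbox spanning the full slab encloses Q_enc = ρ·d·A.
Flux = 2EA ⇒ E = |ρ|d/(2ε₀), independent of distance outside.
E = (2.46×10^-3)(0.0658)/(2·8.85×10^-12) = 9.15×10^6 N/C.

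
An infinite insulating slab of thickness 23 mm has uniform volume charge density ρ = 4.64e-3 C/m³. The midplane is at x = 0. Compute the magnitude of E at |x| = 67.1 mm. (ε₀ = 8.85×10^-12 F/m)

E ≈ 6.03e6 N/C

The point |x| = 67.1 mm lies outside the slab (half-thickness 0.0115 m). A symmetric pillbox spanning the full slab encloses Q_enc = ρ·d·A.
Flux = 2EA ⇒ E = |ρ|d/(2ε₀), independent of distance outside.
E = (4.64×10^-3)(0.023)/(2·8.85×10^-12) = 6.03×10^6 N/C.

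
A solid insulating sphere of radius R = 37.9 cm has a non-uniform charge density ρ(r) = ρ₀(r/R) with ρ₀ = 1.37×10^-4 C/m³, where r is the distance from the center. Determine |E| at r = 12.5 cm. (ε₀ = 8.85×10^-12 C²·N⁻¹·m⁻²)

Use a concentric Gaussian sphere at r = 12.5 cm (r < R).
Q_enc = ∫₀^r ρ(r')·4πr'² dr' = (4πρ₀/R) ∫₀^r r'^3 dr' = 4πρ₀ r^4/(4·R) = 2.772×10^-7 C.
Gauss's law: E·4πr² = Q_enc/ε₀.
E = |Q_enc|/(4πε₀r²) = (2.772×10^-7)/(4π·8.85×10^-12·(0.125)²) = 1.60e5 N/C.

E ≈ 1.60×10^5 N/C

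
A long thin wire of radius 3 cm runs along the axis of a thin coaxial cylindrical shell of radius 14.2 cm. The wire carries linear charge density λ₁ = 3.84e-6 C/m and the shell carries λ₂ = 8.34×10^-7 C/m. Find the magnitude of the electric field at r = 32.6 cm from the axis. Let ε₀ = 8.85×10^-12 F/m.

Coaxial Gaussian cylinder, radius r = 32.6 cm, length L (r > 14.2 cm, enclosing both).
λ_enc = λ₁ + λ₂ = (3.84×10^-6) + (8.34×10^-7) = 4.674e-6 C/m.
Gauss's law: E·2πrL = λ_enc L/ε₀.
E = |λ_enc|/(2πε₀r) = (4.674×10^-6)/(2π·8.85×10^-12·0.326) = 2.58×10^5 N/C.

E ≈ 2.58×10^5 V/m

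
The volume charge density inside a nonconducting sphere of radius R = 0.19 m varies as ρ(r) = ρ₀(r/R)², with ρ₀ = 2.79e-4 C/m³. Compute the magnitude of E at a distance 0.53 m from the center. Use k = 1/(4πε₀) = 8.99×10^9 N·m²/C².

E = 1.54×10^5 N/C

Take a concentric spherical Gaussian surface of radius r = 0.53 m (r > R, all charge enclosed).
Q_enc = 4π ∫₀^R ρ₀(r'/R)^2 r'² dr' = 4πρ₀R³/5 = 4.81×10^-6 C.
Applying ∮E·dA = Q_enc/ε₀ with Φ = E(4πr²):
E = k|Q_enc|/r² = (8.99×10^9)(4.81×10^-6)/(0.53)² = 1.54e5 N/C.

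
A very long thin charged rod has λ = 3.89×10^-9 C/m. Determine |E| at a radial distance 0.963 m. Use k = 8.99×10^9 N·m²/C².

Coaxial Gaussian cylinder, radius r = 0.963 m, length L.
Q_enc = λL, so λ_enc = 3.89×10^-9 C/m.
Since E is radial and uniform over the curved surface, Φ = E·2πrL = Q_enc/ε₀ = λ_enc L/ε₀.
E = 2k|λ_enc|/r = 2(8.99×10^9)(3.89×10^-9)/(0.963) = 72.6 N/C.

E = 72.6 N/C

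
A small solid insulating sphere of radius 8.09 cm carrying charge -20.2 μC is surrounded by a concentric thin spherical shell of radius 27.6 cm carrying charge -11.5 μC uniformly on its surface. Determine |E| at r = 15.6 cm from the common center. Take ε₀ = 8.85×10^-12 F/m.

E = 7.46×10^6 N/C

Take a concentric spherical Gaussian surface of radius r = 15.6 cm (between the bodies, 8.09 cm < r < 27.6 cm).
The shell at 27.6 cm lies outside the Gaussian surface, so Q_enc = -20.2 μC = -2.02×10^-5 C.
Applying ∮E·dA = Q_enc/ε₀ with Φ = E(4πr²):
E = |Q_enc|/(4πε₀r²) = (2.02×10^-5)/(4π·8.85×10^-12·(0.156)²) = 7.46×10^6 N/C.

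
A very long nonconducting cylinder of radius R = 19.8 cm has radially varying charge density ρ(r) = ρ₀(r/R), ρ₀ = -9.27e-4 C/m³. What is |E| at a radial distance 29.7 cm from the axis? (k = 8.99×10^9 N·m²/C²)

E = 4.61e6 V/m

Take a coaxial cylindrical Gaussian surface of radius r = 29.7 cm and length L (r > R, full charge per length enclosed).
λ_enc = 2π ∫₀^R ρ₀(r'/R)^1 r' dr' = 2πρ₀R²/3 = -7.611×10^-5 C/m.
Gauss's law: E·2πrL = λ_enc L/ε₀.
E = 2k|λ_enc|/r = 2(8.99×10^9)(7.611×10^-5)/(0.297) = 4.61×10^6 N/C.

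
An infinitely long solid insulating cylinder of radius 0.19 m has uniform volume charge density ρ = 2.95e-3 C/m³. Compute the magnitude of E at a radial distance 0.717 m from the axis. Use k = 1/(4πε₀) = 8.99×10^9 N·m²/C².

|E| ≈ 8.39e6 N/C

Take a coaxial cylindrical Gaussian surface of radius r = 0.717 m and length L (r > 0.19 m, full cross-section enclosed).
λ_enc = ρ·πR² = (2.95×10^-3)π(0.19)² = 3.346e-4 C/m.
Gauss's law: E·2πrL = λ_enc L/ε₀.
E = 2k|λ_enc|/r = 2(8.99×10^9)(3.346×10^-4)/(0.717) = 8.39×10^6 N/C.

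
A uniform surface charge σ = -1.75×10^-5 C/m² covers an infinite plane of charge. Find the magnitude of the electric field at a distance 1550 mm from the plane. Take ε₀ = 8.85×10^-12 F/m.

The symmetry is planar: E is normal to the sheet and the same magnitude on both sides. Take a pillbox straddling the sheet with end-cap area A.
Only the two end caps contribute flux: Φ = 2EA. With Q_enc = σA, Gauss's law gives E = |σ|/(2ε₀).
E = |σ|/(2ε₀) = (1.75×10^-5)/(2·8.85×10^-12) = 9.89×10^5 N/C.

|E| ≈ 9.89×10^5 N/C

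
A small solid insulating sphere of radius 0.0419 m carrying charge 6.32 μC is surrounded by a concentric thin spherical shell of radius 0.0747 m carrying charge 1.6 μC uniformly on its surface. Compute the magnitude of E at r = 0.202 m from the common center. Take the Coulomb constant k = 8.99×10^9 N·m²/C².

Take a concentric spherical Gaussian surface of radius r = 0.202 m (r > 0.0747 m, enclosing both).
Q_enc = (6.32 μC) + (1.6 μC) = 7.92×10^-6 C.
Since E is radial and uniform over the Gaussian sphere, Φ = E·4πr² = Q_enc/ε₀.
E = k|Q_enc|/r² = (8.99×10^9)(7.92×10^-6)/(0.202)² = 1.74×10^6 N/C.

1.74×10^6 V/m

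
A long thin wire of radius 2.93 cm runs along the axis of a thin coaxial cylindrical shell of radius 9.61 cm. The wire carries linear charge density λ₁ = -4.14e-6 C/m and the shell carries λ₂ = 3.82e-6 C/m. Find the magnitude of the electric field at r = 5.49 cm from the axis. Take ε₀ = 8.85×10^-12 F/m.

Take a coaxial cylindrical Gaussian surface of radius r = 5.49 cm and length L (between the conductors, 2.93 cm < r < 9.61 cm).
The shell at 9.61 cm lies outside the Gaussian surface, so λ_enc = λ₁ = -4.14e-6 C/m.
By Gauss's law (flux through the curved wall only), E·2πrL = λ_enc L/ε₀.
E = |λ_enc|/(2πε₀r) = (4.14×10^-6)/(2π·8.85×10^-12·0.0549) = 1.36×10^6 N/C.

1.36e6 N/C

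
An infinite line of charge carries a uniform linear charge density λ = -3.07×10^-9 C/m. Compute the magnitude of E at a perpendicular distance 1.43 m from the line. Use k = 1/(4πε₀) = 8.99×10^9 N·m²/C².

E = 38.6 V/m

Choose a coaxial cylinder of radius r = 1.43 m (arbitrary length L) as the Gaussian surface.
Q_enc = λL, so λ_enc = -3.07×10^-9 C/m.
Applying ∮E·dA = Q_enc/ε₀ with the end caps contributing no flux:
E = 2k|λ_enc|/r = 2(8.99×10^9)(3.07×10^-9)/(1.43) = 38.6 N/C.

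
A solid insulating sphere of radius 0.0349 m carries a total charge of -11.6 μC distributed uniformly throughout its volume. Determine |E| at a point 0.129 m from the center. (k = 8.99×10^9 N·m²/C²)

By spherical symmetry E is radial; choose a Gaussian sphere of radius r = 0.129 m (r > R, so the entire charge is enclosed).
Q_enc = -11.6 μC = -1.16e-5 C.
Applying ∮E·dA = Q_enc/ε₀ with Φ = E(4πr²):
E = k|Q_enc|/r² = (8.99×10^9)(1.16e-5)/(0.129)² = 6.27×10^6 N/C.

|E| ≈ 6.27×10^6 V/m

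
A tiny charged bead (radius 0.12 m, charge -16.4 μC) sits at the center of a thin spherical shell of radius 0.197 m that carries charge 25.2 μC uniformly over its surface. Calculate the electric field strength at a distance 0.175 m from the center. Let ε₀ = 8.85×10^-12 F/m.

E ≈ 4.82×10^6 N/C

Symmetry ⇒ E = E(r) r̂. Gaussian sphere of radius r = 0.175 m (between the bodies, 0.12 m < r < 0.197 m).
The shell at 0.197 m lies outside the Gaussian surface, so Q_enc = -16.4 μC = -1.64×10^-5 C.
Since E is radial and uniform over the Gaussian sphere, Φ = E·4πr² = Q_enc/ε₀.
E = |Q_enc|/(4πε₀r²) = (1.64×10^-5)/(4π·8.85×10^-12·(0.175)²) = 4.82×10^6 N/C.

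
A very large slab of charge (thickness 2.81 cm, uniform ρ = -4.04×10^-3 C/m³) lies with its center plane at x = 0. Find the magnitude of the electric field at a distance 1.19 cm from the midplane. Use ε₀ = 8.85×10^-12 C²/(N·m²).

|E| ≈ 5.43e6 N/C

By symmetry E is perpendicular to the slab. A Gaussian pillbox from −1.19 cm to +1.19 cm (face area A) lies entirely within the slab.
Q_enc = ρ·(2x)·A and flux = 2EA, so 2EA = 2ρxA/ε₀ ⇒ E = |ρ|x/ε₀.
E = (4.04×10^-3)(0.0119)/(8.85×10^-12) = 5.43e6 N/C.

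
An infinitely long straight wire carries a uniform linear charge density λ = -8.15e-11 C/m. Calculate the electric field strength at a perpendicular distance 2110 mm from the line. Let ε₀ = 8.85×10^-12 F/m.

|E| = 0.695 N/C

Coaxial Gaussian cylinder, radius r = 2110 mm, length L.
Q_enc = λL, so λ_enc = -8.15×10^-11 C/m.
Since E is radial and uniform over the curved surface, Φ = E·2πrL = Q_enc/ε₀ = λ_enc L/ε₀.
E = |λ_enc|/(2πε₀r) = (8.15×10^-11)/(2π·8.85×10^-12·2.11) = 0.695 N/C.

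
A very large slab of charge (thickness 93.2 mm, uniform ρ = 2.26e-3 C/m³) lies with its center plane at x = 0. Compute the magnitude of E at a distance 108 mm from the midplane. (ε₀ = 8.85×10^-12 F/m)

E = 1.19e7 V/m

The point |x| = 108 mm lies outside the slab (half-thickness 0.0466 m). A symmetric pillbox spanning the full slab encloses Q_enc = ρ·d·A.
Flux = 2EA ⇒ E = |ρ|d/(2ε₀), independent of distance outside.
E = (2.26e-3)(0.0932)/(2·8.85×10^-12) = 1.19×10^7 N/C.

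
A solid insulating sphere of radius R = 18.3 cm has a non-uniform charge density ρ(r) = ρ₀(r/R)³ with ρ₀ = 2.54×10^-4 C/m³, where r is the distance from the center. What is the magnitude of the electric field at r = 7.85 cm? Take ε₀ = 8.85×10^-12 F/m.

E = 2.96×10^4 V/m

Symmetry ⇒ E = E(r) r̂. Gaussian sphere of radius r = 7.85 cm (r < R).
Integrate the density: Q_enc = 4π ∫₀^r ρ₀(r'/R)^3 r'² dr' = 4πρ₀ r^6/(6·R³) = 2.031e-8 C.
Gauss's law: E·4πr² = Q_enc/ε₀.
E = |Q_enc|/(4πε₀r²) = (2.031e-8)/(4π·8.85×10^-12·(0.0785)²) = 2.96×10^4 N/C.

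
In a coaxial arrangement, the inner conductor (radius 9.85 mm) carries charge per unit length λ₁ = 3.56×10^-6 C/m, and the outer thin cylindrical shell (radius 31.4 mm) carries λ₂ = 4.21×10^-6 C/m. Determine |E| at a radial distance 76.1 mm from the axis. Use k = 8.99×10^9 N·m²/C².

E ≈ 1.84e6 N/C

Choose a coaxial cylinder of radius r = 76.1 mm (arbitrary length L) as the Gaussian surface (r > 31.4 mm, enclosing both).
λ_enc = λ₁ + λ₂ = (3.56×10^-6) + (4.21e-6) = 7.77×10^-6 C/m.
By Gauss's law (flux through the curved wall only), E·2πrL = λ_enc L/ε₀.
E = 2k|λ_enc|/r = 2(8.99×10^9)(7.77×10^-6)/(0.0761) = 1.84×10^6 N/C.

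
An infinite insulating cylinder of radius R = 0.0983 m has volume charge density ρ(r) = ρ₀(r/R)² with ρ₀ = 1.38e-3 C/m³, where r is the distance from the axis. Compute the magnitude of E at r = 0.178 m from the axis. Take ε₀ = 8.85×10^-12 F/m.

Coaxial Gaussian cylinder, radius r = 0.178 m, length L (r > R, full charge per length enclosed).
λ_enc = 2π ∫₀^R ρ₀(r'/R)^2 r' dr' = 2πρ₀R²/4 = 2.095×10^-5 C/m.
Since E is radial and uniform over the curved surface, Φ = E·2πrL = Q_enc/ε₀ = λ_enc L/ε₀.
E = |λ_enc|/(2πε₀r) = (2.095e-5)/(2π·8.85×10^-12·0.178) = 2.12×10^6 N/C.

E = 2.12×10^6 N/C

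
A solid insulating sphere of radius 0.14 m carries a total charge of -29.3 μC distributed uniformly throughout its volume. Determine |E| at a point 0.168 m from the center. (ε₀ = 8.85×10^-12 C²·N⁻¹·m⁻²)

|E| = 9.33×10^6 N/C

By spherical symmetry E is radial; choose a Gaussian sphere of radius r = 0.168 m (r > R, so the entire charge is enclosed).
Q_enc = -29.3 μC = -2.93×10^-5 C.
By Gauss's law, ∮E·dA = E·4πr² = Q_enc/ε₀.
E = |Q_enc|/(4πε₀r²) = (2.93×10^-5)/(4π·8.85×10^-12·(0.168)²) = 9.33×10^6 N/C.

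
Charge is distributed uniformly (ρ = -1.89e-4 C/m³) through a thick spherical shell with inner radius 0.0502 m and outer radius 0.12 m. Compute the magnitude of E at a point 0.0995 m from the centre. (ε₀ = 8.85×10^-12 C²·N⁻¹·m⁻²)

E = 6.17e5 N/C

Take a concentric spherical Gaussian surface of radius r = 0.0995 m (within the shell material, 0.0502 m < r < 0.12 m).
Only the shell between 0.0502 m and r is enclosed: Q_enc = ρ·(4π/3)(r³ − a³) = (-1.89×10^-4)·(4π/3)·((0.0995)³ − (0.0502)³) = -6.797×10^-7 C.
Applying ∮E·dA = Q_enc/ε₀ with Φ = E(4πr²):
E = |Q_enc|/(4πε₀r²) = (6.797×10^-7)/(4π·8.85×10^-12·(0.0995)²) = 6.17×10^5 N/C.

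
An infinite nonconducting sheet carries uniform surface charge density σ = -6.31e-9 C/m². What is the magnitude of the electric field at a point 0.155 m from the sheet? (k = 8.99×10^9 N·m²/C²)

|E| = 356 N/C

The symmetry is planar: E is normal to the sheet and the same magnitude on both sides. Take a pillbox straddling the sheet with end-cap area A.
Only the two end caps contribute flux: Φ = 2EA. With Q_enc = σA, Gauss's law gives E = |σ|/(2ε₀).
E = 2πk|σ| = 2π(8.99×10^9)(6.31×10^-9) = 356 N/C.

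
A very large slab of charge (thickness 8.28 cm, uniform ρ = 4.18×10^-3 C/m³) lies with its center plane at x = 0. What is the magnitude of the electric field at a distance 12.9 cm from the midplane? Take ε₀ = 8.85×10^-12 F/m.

The point |x| = 12.9 cm lies outside the slab (half-thickness 0.0414 m). A symmetric pillbox spanning the full slab encloses Q_enc = ρ·d·A.
Flux = 2EA ⇒ E = |ρ|d/(2ε₀), independent of distance outside.
E = (4.18×10^-3)(0.0828)/(2·8.85×10^-12) = 1.96e7 N/C.

|E| ≈ 1.96e7 V/m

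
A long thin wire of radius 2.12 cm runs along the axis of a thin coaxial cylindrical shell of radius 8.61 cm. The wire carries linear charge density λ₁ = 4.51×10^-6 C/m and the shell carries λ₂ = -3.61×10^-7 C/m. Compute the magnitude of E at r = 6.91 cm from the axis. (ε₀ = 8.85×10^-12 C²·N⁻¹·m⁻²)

1.17e6 V/m

Coaxial Gaussian cylinder, radius r = 6.91 cm, length L (between the conductors, 2.12 cm < r < 8.61 cm).
The shell at 8.61 cm lies outside the Gaussian surface, so λ_enc = λ₁ = 4.51e-6 C/m.
Applying ∮E·dA = Q_enc/ε₀ with the end caps contributing no flux:
E = |λ_enc|/(2πε₀r) = (4.51×10^-6)/(2π·8.85×10^-12·0.0691) = 1.17×10^6 N/C.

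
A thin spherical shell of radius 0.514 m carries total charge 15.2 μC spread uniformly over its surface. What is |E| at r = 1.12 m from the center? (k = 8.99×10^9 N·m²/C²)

1.09×10^5 V/m

Use a concentric Gaussian sphere at r = 1.12 m (r > 0.514 m).
The entire shell is enclosed: Q_enc = 1.52e-5 C.
Gauss's law: E·4πr² = Q_enc/ε₀.
E = k|Q_enc|/r² = (8.99×10^9)(1.52×10^-5)/(1.12)² = 1.09e5 N/C.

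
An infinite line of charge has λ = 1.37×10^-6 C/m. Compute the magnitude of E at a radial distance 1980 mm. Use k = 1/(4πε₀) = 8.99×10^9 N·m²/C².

|E| ≈ 1.24×10^4 N/C

Take a coaxial cylindrical Gaussian surface of radius r = 1980 mm and length L.
Q_enc = λL, so λ_enc = 1.37×10^-6 C/m.
Applying ∮E·dA = Q_enc/ε₀ with the end caps contributing no flux:
E = 2k|λ_enc|/r = 2(8.99×10^9)(1.37×10^-6)/(1.98) = 1.24×10^4 N/C.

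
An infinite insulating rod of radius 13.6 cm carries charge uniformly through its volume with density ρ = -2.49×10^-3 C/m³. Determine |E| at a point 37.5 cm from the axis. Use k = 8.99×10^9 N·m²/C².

Choose a coaxial cylinder of radius r = 37.5 cm (arbitrary length L) as the Gaussian surface (r > 13.6 cm, full cross-section enclosed).
λ_enc = ρ·πR² = (-2.49×10^-3)π(0.136)² = -1.447e-4 C/m.
Applying ∮E·dA = Q_enc/ε₀ with the end caps contributing no flux:
E = 2k|λ_enc|/r = 2(8.99×10^9)(1.447e-4)/(0.375) = 6.94×10^6 N/C.

6.94×10^6 V/m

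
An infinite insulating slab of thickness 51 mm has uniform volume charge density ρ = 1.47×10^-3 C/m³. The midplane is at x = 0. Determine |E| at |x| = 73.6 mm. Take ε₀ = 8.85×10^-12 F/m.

The point |x| = 73.6 mm lies outside the slab (half-thickness 0.0255 m). A symmetric pillbox spanning the full slab encloses Q_enc = ρ·d·A.
Flux = 2EA ⇒ E = |ρ|d/(2ε₀), independent of distance outside.
E = (1.47×10^-3)(0.051)/(2·8.85×10^-12) = 4.24×10^6 N/C.

|E| = 4.24e6 N/C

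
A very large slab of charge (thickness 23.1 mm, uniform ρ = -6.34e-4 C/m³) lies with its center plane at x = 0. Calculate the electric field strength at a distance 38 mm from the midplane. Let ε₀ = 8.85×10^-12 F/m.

E = 8.27×10^5 V/m

The point |x| = 38 mm lies outside the slab (half-thickness 0.01155 m). A symmetric pillbox spanning the full slab encloses Q_enc = ρ·d·A.
Flux = 2EA ⇒ E = |ρ|d/(2ε₀), independent of distance outside.
E = (6.34×10^-4)(0.0231)/(2·8.85×10^-12) = 8.27e5 N/C.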